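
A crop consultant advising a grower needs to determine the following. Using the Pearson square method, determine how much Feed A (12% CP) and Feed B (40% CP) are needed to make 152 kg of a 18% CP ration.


parts_A = CP_b - target = 40 - 18 = 22
parts_B = target - CP_a = 18 - 12 = 6
total_parts = 22 + 6 = 28
Feed A = 152 * 22 / 28 = 119.43 kg
Feed B = 152 * 6 / 28 = 32.57 kg

119.43 kg


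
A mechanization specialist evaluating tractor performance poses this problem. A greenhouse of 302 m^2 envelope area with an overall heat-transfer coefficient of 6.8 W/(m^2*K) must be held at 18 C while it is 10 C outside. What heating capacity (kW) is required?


dT = 18 - (10) = 8 K
Q = U * A * dT
  = 6.8 * 302 * 8
  = 16428.80 W = 16.43 kW


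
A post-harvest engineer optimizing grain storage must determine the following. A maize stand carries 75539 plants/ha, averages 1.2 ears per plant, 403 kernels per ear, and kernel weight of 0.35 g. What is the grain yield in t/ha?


Y = density * ears * kernels * kw
  = 75539 * 1.2 * 403 * 0.35 g/ha
  = 12785731.14 g/ha
  = 12785.73 kg/ha = 12.79 t/ha


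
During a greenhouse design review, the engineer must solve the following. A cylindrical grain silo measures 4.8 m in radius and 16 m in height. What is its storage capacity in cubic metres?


V = pi * r^2 * h
  = pi * 4.8^2 * 16
  = pi * 23.04 * 16
  = 1158.12 m^3


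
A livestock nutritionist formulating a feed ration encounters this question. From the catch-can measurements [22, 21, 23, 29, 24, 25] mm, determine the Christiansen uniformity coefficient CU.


xbar = 144 / 6 = 24
sum|xi - xbar| = 12
CU = 100 * (1 - 12 / (6 * 24))
   = 100 * (1 - 0.0833)
   = 91.67%


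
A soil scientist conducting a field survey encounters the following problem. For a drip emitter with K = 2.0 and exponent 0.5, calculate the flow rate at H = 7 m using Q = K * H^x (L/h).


Q = K * H^x
  = 2.0 * 7^0.5
  = 2.0 * 2.6458
  = 5.29 L/h


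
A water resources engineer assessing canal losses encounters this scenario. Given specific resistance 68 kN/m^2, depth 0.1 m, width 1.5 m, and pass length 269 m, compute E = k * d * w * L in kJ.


E = k * d * w * L
  = 68 * 0.1 * 1.5 * 269
  = 2743.80 kJ


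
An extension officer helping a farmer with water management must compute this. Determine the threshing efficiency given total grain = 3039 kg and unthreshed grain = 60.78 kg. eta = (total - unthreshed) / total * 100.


eta = (total - unthreshed) / total * 100
    = (3039 - 60.78) / 3039 * 100
    = 2978.22 / 3039 * 100
    = 98%


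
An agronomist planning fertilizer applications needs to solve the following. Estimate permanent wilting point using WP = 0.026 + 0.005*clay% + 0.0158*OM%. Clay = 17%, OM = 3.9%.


WP = 0.026 + 0.005*17 + 0.0158*3.9
   = 0.026 + 0.0850 + 0.0616
   = 0.1726


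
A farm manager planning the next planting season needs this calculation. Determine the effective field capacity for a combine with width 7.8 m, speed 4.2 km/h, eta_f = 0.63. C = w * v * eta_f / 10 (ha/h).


C = w * v * eta_f / 10
  = 7.8 * 4.2 * 0.63 / 10
  = 20.64 / 10
  = 2.06 ha/h


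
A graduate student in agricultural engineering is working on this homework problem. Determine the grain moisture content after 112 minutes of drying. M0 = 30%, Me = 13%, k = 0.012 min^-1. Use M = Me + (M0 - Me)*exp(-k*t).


M = Me + (M0 - Me) * e^(-k*t)
  = 13 + (30 - 13) * e^(-0.012*112)
  = 13 + 17 * e^(-1.344)
  = 13 + 17 * 0.26080
  = 13 + 4.4336
  = 17.43%


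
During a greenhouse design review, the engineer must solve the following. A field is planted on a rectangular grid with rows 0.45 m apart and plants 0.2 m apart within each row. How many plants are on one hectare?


D = 10000 / (row_sp * plant_sp)
  = 10000 / (0.45 * 0.2)
  = 10000 / 0.0900
  = 111111.11 plants/ha


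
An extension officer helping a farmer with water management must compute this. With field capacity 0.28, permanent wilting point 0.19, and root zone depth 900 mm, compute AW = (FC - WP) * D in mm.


AW = (FC - WP) * D
   = (0.28 - 0.19) * 900
   = 0.09 * 900
   = 81 mm


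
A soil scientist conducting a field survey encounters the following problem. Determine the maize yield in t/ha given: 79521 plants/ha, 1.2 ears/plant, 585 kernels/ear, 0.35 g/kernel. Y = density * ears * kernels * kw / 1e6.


Y = density * ears * kernels * kw
  = 79521 * 1.2 * 585 * 0.35 g/ha
  = 19538309.70 g/ha
  = 19538.31 kg/ha = 19.54 t/ha


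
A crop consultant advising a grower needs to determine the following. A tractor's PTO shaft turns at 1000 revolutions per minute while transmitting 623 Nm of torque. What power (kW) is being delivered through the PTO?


P = 2*pi*n*T / 60000
  = 2*pi * 1000 * 623 / 60000
  = 3914424.45 / 60000
  = 65.24 kW


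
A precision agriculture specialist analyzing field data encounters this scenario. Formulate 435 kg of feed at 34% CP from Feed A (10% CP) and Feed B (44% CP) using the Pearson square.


parts_A = CP_b - target = 44 - 34 = 10
parts_B = target - CP_a = 34 - 10 = 24
total_parts = 10 + 24 = 34
Feed A = 435 * 10 / 34 = 127.94 kg
Feed B = 435 * 24 / 34 = 307.06 kg

127.94 kg


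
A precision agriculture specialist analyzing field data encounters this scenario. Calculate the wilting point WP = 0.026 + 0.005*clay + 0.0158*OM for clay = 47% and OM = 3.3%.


WP = 0.026 + 0.005*47 + 0.0158*3.3
   = 0.026 + 0.2350 + 0.0521
   = 0.3131


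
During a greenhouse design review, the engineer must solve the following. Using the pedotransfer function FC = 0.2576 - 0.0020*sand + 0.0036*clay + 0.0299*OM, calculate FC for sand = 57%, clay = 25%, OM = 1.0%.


FC = 0.2576 - 0.0020*57 + 0.0036*25 + 0.0299*1.0
   = 0.2576 - 0.1140 + 0.0900 + 0.0299
   = 0.2635


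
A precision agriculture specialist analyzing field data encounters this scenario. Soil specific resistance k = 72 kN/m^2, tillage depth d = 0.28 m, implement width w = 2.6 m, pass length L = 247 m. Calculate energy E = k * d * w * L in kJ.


E = k * d * w * L
  = 72 * 0.28 * 2.6 * 247
  = 12946.75 kJ


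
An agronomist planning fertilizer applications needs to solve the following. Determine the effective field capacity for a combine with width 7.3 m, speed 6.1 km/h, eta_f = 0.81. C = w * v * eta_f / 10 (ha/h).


C = w * v * eta_f / 10
  = 7.3 * 6.1 * 0.81 / 10
  = 36.07 / 10
  = 3.61 ha/h


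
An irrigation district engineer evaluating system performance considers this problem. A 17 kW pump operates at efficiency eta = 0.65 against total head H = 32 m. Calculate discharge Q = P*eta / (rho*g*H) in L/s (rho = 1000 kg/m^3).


Q = (P * 1000 * eta) / (rho * g * H)
  = (17 * 1000 * 0.65) / (1000 * 9.81 * 32)
  = 11050 / 313920
  = 0.03520 m^3/s = 35.20 L/s


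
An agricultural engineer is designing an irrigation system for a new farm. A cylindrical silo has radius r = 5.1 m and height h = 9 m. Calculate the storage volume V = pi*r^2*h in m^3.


V = pi * r^2 * h
  = pi * 5.1^2 * 9
  = pi * 26.01 * 9
  = 735.42 m^3


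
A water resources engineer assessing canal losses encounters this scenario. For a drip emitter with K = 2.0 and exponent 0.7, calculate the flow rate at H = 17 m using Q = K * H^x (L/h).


Q = K * H^x
  = 2.0 * 17^0.7
  = 2.0 * 7.2663
  = 14.53 L/h


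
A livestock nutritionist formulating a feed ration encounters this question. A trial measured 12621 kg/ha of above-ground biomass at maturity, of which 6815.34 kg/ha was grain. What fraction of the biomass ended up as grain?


HI = grain_yield / biomass
   = 6815.34 / 12621
   = 0.54


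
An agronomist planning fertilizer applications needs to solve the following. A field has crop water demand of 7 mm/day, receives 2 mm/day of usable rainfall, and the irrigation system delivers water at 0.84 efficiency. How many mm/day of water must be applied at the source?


IWR = (ETc - Pe) / Ea
    = (7 - 2) / 0.84
    = 5 / 0.84
    = 5.95 mm/day


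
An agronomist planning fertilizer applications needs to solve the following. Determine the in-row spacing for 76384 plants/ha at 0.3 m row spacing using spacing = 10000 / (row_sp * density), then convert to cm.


spacing = 10000 / (row_sp * density)
        = 10000 / (0.3 * 76384)
        = 10000 / 22915.20
        = 0.43639 m = 43.64 cm


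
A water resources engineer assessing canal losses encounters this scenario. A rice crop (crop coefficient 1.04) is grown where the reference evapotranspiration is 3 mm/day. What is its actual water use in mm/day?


ETc = Kc * ET0
    = 1.04 * 3
    = 3.12 mm/day


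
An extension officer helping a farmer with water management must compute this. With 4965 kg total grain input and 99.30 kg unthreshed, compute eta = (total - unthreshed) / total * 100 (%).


eta = (total - unthreshed) / total * 100
    = (4965 - 99.30) / 4965 * 100
    = 4865.70 / 4965 * 100
    = 98%


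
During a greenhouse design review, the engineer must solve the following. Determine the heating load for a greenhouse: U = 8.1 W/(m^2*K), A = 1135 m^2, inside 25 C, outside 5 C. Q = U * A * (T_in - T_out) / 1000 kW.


dT = 25 - (5) = 20 K
Q = U * A * dT
  = 8.1 * 1135 * 20
  = 183870 W = 183.87 kW


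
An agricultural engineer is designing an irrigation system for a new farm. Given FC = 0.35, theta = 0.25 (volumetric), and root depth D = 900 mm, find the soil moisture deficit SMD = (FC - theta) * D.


SMD = (FC - theta) * D
    = (0.35 - 0.25) * 900
    = 0.100 * 900
    = 90 mm


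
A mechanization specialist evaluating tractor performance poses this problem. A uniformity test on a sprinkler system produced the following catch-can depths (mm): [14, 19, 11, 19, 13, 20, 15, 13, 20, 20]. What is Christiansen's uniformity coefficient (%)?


xbar = 164 / 10 = 16.400
sum|xi - xbar| = 32
CU = 100 * (1 - 32 / (10 * 16.400))
   = 100 * (1 - 0.1951)
   = 80.49%


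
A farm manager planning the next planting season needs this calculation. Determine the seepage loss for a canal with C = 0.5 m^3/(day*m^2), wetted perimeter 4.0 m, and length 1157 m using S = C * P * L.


S = C * P * L
  = 0.5 * 4.0 * 1157
  = 2314 m^3/day


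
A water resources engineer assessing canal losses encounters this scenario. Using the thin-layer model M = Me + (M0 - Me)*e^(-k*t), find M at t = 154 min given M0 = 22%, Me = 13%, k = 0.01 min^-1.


M = Me + (M0 - Me) * e^(-k*t)
  = 13 + (22 - 13) * e^(-0.01*154)
  = 13 + 9 * e^(-1.540)
  = 13 + 9 * 0.21438
  = 13 + 1.9294
  = 14.93%


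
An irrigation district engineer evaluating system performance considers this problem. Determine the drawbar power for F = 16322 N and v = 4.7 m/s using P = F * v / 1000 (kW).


P = F * v / 1000
  = 16322 * 4.7 / 1000
  = 76713.40 / 1000
  = 76.71 kW


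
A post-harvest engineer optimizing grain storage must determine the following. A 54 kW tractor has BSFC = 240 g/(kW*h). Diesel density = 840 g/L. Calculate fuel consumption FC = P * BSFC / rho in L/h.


FC = P * BSFC / rho_fuel
   = 54 * 240 / 840
   = 12960 / 840
   = 15.43 L/h


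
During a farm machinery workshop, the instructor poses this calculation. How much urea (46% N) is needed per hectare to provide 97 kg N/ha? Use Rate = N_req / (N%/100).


Rate = N_required / (N_content / 100)
     = 97 / (46 / 100)
     = 97 / 0.46
     = 210.87 kg/ha


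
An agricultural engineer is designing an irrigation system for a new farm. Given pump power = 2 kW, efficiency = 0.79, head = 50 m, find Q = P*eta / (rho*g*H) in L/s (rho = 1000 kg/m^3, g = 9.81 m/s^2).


Q = (P * 1000 * eta) / (rho * g * H)
  = (2 * 1000 * 0.79) / (1000 * 9.81 * 50)
  = 1580 / 490500
  = 0.00322 m^3/s = 3.22 L/s


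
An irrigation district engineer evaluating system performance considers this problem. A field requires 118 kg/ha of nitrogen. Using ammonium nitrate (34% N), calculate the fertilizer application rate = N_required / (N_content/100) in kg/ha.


Rate = N_required / (N_content / 100)
     = 118 / (34 / 100)
     = 118 / 0.34
     = 347.06 kg/ha


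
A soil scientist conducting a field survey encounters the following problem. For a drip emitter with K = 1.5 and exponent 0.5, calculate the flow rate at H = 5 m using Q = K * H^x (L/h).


Q = K * H^x
  = 1.5 * 5^0.5
  = 1.5 * 2.2361
  = 3.35 L/h


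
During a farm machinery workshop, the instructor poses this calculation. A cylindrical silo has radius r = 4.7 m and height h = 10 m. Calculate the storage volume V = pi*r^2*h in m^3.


V = pi * r^2 * h
  = pi * 4.7^2 * 10
  = pi * 22.09 * 10
  = 693.98 m^3


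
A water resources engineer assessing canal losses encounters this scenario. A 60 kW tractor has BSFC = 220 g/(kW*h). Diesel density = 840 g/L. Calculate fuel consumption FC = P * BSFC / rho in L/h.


FC = P * BSFC / rho_fuel
   = 60 * 220 / 840
   = 13200 / 840
   = 15.71 L/h


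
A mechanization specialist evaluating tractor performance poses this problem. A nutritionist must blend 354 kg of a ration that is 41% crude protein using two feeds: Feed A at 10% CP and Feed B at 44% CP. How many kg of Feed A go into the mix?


parts_A = CP_b - target = 44 - 41 = 3
parts_B = target - CP_a = 41 - 10 = 31
total_parts = 3 + 31 = 34
Feed A = 354 * 3 / 34 = 31.24 kg
Feed B = 354 * 31 / 34 = 322.76 kg

31.24 kg


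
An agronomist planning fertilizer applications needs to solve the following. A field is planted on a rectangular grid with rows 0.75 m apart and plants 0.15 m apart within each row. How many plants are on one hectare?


D = 10000 / (row_sp * plant_sp)
  = 10000 / (0.75 * 0.15)
  = 10000 / 0.1125
  = 88888.89 plants/ha


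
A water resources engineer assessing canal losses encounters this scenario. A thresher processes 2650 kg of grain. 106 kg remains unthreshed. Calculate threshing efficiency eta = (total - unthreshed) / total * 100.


eta = (total - unthreshed) / total * 100
    = (2650 - 106) / 2650 * 100
    = 2544 / 2650 * 100
    = 96%


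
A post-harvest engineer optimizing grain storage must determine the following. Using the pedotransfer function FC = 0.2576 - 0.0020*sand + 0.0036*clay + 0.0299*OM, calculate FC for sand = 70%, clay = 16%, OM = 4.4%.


FC = 0.2576 - 0.0020*70 + 0.0036*16 + 0.0299*4.4
   = 0.2576 - 0.1400 + 0.0576 + 0.1316
   = 0.3068


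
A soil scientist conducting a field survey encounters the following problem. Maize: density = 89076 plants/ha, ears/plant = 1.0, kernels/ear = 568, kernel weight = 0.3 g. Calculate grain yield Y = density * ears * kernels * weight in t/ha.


Y = density * ears * kernels * kw
  = 89076 * 1.0 * 568 * 0.3 g/ha
  = 15178550.40 g/ha
  = 15178.55 kg/ha = 15.18 t/ha


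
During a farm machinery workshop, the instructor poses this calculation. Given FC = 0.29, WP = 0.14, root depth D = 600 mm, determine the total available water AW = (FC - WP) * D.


AW = (FC - WP) * D
   = (0.29 - 0.14) * 600
   = 0.15 * 600
   = 90 mm


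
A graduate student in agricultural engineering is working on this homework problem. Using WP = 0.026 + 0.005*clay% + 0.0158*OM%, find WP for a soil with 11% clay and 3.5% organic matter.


WP = 0.026 + 0.005*11 + 0.0158*3.5
   = 0.026 + 0.0550 + 0.0553
   = 0.1363


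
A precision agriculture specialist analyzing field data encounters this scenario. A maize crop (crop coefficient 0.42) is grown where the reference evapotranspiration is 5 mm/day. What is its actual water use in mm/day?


ETc = Kc * ET0
    = 0.42 * 5
    = 2.10 mm/day


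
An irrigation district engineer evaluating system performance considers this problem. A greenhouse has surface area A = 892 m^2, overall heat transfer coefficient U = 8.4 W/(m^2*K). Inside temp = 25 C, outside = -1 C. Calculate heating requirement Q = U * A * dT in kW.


dT = 25 - (-1) = 26 K
Q = U * A * dT
  = 8.4 * 892 * 26
  = 194812.80 W = 194.81 kW


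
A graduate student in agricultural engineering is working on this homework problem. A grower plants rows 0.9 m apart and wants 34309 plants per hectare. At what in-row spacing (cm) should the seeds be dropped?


spacing = 10000 / (row_sp * density)
        = 10000 / (0.9 * 34309)
        = 10000 / 30878.10
        = 0.32385 m = 32.39 cm


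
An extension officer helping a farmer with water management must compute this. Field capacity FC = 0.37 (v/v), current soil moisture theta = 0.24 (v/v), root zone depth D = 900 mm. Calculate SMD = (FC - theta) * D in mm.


SMD = (FC - theta) * D
    = (0.37 - 0.24) * 900
    = 0.130 * 900
    = 117 mm


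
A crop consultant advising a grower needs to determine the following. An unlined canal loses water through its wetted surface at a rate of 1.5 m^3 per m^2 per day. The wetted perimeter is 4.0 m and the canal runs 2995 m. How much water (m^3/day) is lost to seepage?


S = C * P * L
  = 1.5 * 4.0 * 2995
  = 17970 m^3/day


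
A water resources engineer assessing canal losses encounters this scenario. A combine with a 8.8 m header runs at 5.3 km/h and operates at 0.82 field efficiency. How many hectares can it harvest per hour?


C = w * v * eta_f / 10
  = 8.8 * 5.3 * 0.82 / 10
  = 38.24 / 10
  = 3.82 ha/h


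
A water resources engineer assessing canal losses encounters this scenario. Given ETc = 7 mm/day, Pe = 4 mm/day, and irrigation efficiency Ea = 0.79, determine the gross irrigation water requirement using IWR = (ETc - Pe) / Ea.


IWR = (ETc - Pe) / Ea
    = (7 - 4) / 0.79
    = 3 / 0.79
    = 3.80 mm/day


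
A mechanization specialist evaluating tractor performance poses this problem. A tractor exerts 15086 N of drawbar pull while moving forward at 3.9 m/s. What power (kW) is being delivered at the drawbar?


P = F * v / 1000
  = 15086 * 3.9 / 1000
  = 58835.40 / 1000
  = 58.84 kW


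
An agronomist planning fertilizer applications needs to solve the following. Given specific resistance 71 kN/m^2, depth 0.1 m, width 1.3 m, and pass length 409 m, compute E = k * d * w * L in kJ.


E = k * d * w * L
  = 71 * 0.1 * 1.3 * 409
  = 3775.07 kJ


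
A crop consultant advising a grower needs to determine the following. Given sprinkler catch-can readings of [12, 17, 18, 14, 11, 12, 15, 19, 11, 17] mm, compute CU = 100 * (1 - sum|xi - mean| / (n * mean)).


xbar = 146 / 10 = 14.600
sum|xi - xbar| = 26
CU = 100 * (1 - 26 / (10 * 14.600))
   = 100 * (1 - 0.1781)
   = 82.19%


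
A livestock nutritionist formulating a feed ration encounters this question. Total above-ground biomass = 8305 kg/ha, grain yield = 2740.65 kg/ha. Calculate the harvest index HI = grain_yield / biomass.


HI = grain_yield / biomass
   = 2740.65 / 8305
   = 0.33


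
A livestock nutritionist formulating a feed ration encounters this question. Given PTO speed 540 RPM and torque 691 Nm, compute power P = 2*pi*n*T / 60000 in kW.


P = 2*pi*n*T / 60000
  = 2*pi * 540 * 691 / 60000
  = 2344507.77 / 60000
  = 39.08 kW


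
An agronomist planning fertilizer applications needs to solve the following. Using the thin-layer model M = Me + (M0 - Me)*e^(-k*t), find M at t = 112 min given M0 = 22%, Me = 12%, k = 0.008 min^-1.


M = Me + (M0 - Me) * e^(-k*t)
  = 12 + (22 - 12) * e^(-0.008*112)
  = 12 + 10 * e^(-0.896)
  = 12 + 10 * 0.40820
  = 12 + 4.0820
  = 16.08%


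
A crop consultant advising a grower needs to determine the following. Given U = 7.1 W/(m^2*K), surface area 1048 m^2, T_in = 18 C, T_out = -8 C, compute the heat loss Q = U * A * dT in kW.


dT = 18 - (-8) = 26 K
Q = U * A * dT
  = 7.1 * 1048 * 26
  = 193460.80 W = 193.46 kW


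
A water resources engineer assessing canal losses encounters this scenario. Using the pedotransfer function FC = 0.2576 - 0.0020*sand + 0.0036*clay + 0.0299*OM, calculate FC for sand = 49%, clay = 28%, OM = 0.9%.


FC = 0.2576 - 0.0020*49 + 0.0036*28 + 0.0299*0.9
   = 0.2576 - 0.0980 + 0.1008 + 0.0269
   = 0.2873


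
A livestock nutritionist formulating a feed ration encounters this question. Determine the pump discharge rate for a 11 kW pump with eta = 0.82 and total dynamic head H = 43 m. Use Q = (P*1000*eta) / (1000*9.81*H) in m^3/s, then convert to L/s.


Q = (P * 1000 * eta) / (rho * g * H)
  = (11 * 1000 * 0.82) / (1000 * 9.81 * 43)
  = 9020 / 421830
  = 0.02138 m^3/s = 21.38 L/s


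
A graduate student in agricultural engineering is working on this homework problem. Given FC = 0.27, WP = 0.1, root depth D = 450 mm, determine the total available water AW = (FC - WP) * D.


AW = (FC - WP) * D
   = (0.27 - 0.1) * 450
   = 0.17 * 450
   = 76.50 mm


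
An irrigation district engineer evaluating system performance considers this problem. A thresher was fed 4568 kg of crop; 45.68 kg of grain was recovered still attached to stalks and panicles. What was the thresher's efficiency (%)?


eta = (total - unthreshed) / total * 100
    = (4568 - 45.68) / 4568 * 100
    = 4522.32 / 4568 * 100
    = 99%


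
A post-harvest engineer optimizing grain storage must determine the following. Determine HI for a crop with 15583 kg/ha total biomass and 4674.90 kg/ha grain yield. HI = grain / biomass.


HI = grain_yield / biomass
   = 4674.90 / 15583
   = 0.30


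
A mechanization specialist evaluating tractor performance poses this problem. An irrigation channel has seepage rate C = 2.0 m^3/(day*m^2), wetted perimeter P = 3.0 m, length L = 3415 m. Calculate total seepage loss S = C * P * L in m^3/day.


S = C * P * L
  = 2.0 * 3.0 * 3415
  = 20490 m^3/day


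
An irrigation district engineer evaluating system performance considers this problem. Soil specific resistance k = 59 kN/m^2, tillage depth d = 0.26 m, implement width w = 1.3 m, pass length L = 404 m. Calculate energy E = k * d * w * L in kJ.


E = k * d * w * L
  = 59 * 0.26 * 1.3 * 404
  = 8056.57 kJ


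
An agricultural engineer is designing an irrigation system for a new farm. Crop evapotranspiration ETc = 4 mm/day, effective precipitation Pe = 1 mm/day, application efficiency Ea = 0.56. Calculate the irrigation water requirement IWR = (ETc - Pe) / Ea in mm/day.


IWR = (ETc - Pe) / Ea
    = (4 - 1) / 0.56
    = 3 / 0.56
    = 5.36 mm/day


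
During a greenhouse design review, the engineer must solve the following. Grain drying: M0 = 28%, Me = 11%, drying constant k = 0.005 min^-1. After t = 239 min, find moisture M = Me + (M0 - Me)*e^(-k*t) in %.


M = Me + (M0 - Me) * e^(-k*t)
  = 11 + (28 - 11) * e^(-0.005*239)
  = 11 + 17 * e^(-1.195)
  = 11 + 17 * 0.30270
  = 11 + 5.1460
  = 16.15%


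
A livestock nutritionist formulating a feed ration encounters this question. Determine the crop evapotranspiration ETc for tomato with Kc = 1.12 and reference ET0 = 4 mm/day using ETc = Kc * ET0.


ETc = Kc * ET0
    = 1.12 * 4
    = 4.48 mm/day


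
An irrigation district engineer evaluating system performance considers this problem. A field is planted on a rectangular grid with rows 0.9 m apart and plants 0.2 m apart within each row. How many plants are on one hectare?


D = 10000 / (row_sp * plant_sp)
  = 10000 / (0.9 * 0.2)
  = 10000 / 0.1800
  = 55555.56 plants/ha


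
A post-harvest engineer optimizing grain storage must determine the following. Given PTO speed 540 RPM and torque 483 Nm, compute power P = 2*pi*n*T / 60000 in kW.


P = 2*pi*n*T / 60000
  = 2*pi * 540 * 483 / 60000
  = 1638780.39 / 60000
  = 27.31 kW


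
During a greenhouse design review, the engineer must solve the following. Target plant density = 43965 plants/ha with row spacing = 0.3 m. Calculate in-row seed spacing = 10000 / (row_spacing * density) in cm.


spacing = 10000 / (row_sp * density)
        = 10000 / (0.3 * 43965)
        = 10000 / 13189.50
        = 0.75818 m = 75.82 cm


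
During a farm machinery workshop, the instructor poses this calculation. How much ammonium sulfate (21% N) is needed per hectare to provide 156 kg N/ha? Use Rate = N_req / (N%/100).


Rate = N_required / (N_content / 100)
     = 156 / (21 / 100)
     = 156 / 0.21
     = 742.86 kg/ha


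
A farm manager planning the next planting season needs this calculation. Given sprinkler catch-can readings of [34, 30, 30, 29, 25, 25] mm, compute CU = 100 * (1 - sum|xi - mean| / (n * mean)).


xbar = 173 / 6 = 28.833
sum|xi - xbar| = 15.333
CU = 100 * (1 - 15.333 / (6 * 28.833))
   = 100 * (1 - 0.0886)
   = 91.14%


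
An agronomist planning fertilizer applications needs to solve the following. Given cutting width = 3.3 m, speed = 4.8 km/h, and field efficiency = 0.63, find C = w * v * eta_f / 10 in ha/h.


C = w * v * eta_f / 10
  = 3.3 * 4.8 * 0.63 / 10
  = 9.98 / 10
  = 1.00 ha/h


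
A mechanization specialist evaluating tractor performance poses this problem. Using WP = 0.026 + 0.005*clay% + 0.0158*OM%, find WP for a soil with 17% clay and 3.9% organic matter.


WP = 0.026 + 0.005*17 + 0.0158*3.9
   = 0.026 + 0.0850 + 0.0616
   = 0.1726


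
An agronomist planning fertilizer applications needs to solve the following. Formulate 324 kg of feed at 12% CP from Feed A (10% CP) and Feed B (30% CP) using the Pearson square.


parts_A = CP_b - target = 30 - 12 = 18
parts_B = target - CP_a = 12 - 10 = 2
total_parts = 18 + 2 = 20
Feed A = 324 * 18 / 20 = 291.60 kg
Feed B = 324 * 2 / 20 = 32.40 kg

291.60 kg


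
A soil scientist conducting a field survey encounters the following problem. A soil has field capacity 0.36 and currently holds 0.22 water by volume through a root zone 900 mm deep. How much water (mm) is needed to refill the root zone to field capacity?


SMD = (FC - theta) * D
    = (0.36 - 0.22) * 900
    = 0.140 * 900
    = 126 mm


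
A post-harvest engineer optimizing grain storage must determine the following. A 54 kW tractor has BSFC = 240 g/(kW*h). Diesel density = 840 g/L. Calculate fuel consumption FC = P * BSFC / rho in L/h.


FC = P * BSFC / rho_fuel
   = 54 * 240 / 840
   = 12960 / 840
   = 15.43 L/h


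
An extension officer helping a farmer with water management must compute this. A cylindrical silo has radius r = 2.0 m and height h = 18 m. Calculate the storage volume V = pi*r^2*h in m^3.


V = pi * r^2 * h
  = pi * 2.0^2 * 18
  = pi * 4 * 18
  = 226.19 m^3


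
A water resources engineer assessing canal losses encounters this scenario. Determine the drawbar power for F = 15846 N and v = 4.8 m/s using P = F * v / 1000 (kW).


P = F * v / 1000
  = 15846 * 4.8 / 1000
  = 76060.80 / 1000
  = 76.06 kW


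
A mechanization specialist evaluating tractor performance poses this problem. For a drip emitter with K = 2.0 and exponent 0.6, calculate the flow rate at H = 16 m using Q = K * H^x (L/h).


Q = K * H^x
  = 2.0 * 16^0.6
  = 2.0 * 5.2780
  = 10.56 L/h


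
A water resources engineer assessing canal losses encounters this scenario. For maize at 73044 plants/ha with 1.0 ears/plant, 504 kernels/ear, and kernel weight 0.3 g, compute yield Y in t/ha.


Y = density * ears * kernels * kw
  = 73044 * 1.0 * 504 * 0.3 g/ha
  = 11044252.80 g/ha
  = 11044.25 kg/ha = 11.04 t/ha


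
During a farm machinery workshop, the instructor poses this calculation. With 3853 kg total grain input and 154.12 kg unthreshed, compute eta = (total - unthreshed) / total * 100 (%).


eta = (total - unthreshed) / total * 100
    = (3853 - 154.12) / 3853 * 100
    = 3698.88 / 3853 * 100
    = 96%


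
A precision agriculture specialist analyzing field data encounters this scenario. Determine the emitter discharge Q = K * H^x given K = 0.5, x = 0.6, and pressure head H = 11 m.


Q = K * H^x
  = 0.5 * 11^0.6
  = 0.5 * 4.2154
  = 2.11 L/h


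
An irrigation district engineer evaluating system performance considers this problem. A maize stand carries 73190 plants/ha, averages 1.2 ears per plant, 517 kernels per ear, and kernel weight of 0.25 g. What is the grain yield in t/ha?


Y = density * ears * kernels * kw
  = 73190 * 1.2 * 517 * 0.25 g/ha
  = 11351769 g/ha
  = 11351.77 kg/ha = 11.35 t/ha


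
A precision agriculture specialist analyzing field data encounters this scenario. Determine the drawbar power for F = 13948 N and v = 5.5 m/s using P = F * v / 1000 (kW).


P = F * v / 1000
  = 13948 * 5.5 / 1000
  = 76714 / 1000
  = 76.71 kW


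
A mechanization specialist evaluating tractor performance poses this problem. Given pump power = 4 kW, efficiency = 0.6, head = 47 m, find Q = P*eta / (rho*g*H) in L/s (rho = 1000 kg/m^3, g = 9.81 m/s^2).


Q = (P * 1000 * eta) / (rho * g * H)
  = (4 * 1000 * 0.6) / (1000 * 9.81 * 47)
  = 2400 / 461070
  = 0.00521 m^3/s = 5.21 L/s


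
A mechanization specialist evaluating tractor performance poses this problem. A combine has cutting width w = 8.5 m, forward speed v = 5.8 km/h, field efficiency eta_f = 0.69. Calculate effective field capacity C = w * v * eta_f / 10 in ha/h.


C = w * v * eta_f / 10
  = 8.5 * 5.8 * 0.69 / 10
  = 34.02 / 10
  = 3.40 ha/h


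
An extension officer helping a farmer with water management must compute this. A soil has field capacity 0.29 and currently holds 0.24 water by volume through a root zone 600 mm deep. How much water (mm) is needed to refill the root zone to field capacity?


SMD = (FC - theta) * D
    = (0.29 - 0.24) * 600
    = 0.050 * 600
    = 30 mm


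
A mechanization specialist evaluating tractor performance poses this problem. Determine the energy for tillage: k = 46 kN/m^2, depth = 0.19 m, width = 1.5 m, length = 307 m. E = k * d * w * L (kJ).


E = k * d * w * L
  = 46 * 0.19 * 1.5 * 307
  = 4024.77 kJ


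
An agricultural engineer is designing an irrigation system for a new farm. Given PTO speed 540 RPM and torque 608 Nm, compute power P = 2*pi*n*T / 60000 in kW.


P = 2*pi*n*T / 60000
  = 2*pi * 540 * 608 / 60000
  = 2062895.40 / 60000
  = 34.38 kW


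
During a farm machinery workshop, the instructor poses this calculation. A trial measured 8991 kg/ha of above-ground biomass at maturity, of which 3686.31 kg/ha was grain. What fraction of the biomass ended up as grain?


HI = grain_yield / biomass
   = 3686.31 / 8991
   = 0.41


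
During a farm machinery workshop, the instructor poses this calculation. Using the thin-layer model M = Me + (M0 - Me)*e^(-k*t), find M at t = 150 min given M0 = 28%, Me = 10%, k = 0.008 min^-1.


M = Me + (M0 - Me) * e^(-k*t)
  = 10 + (28 - 10) * e^(-0.008*150)
  = 10 + 18 * e^(-1.200)
  = 10 + 18 * 0.30119
  = 10 + 5.4215
  = 15.42%


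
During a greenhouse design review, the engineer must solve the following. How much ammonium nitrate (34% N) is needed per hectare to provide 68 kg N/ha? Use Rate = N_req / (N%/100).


Rate = N_required / (N_content / 100)
     = 68 / (34 / 100)
     = 68 / 0.34
     = 200 kg/ha


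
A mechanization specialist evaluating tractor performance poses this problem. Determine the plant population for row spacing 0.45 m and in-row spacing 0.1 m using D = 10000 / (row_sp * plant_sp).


D = 10000 / (row_sp * plant_sp)
  = 10000 / (0.45 * 0.1)
  = 10000 / 0.0450
  = 222222.22 plants/ha


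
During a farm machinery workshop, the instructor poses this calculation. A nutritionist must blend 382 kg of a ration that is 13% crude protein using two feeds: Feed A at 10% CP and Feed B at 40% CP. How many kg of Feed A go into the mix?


parts_A = CP_b - target = 40 - 13 = 27
parts_B = target - CP_a = 13 - 10 = 3
total_parts = 27 + 3 = 30
Feed A = 382 * 27 / 30 = 343.80 kg
Feed B = 382 * 3 / 30 = 38.20 kg

343.80 kg


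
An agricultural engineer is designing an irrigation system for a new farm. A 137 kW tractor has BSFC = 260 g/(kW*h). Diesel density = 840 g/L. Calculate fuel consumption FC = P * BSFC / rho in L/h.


FC = P * BSFC / rho_fuel
   = 137 * 260 / 840
   = 35620 / 840
   = 42.40 L/h


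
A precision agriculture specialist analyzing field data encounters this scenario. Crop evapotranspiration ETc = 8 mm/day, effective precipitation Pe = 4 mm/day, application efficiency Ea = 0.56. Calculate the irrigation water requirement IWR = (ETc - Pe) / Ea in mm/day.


IWR = (ETc - Pe) / Ea
    = (8 - 4) / 0.56
    = 4 / 0.56
    = 7.14 mm/day


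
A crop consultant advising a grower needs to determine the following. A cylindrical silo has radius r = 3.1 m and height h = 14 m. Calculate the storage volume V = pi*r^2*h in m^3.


V = pi * r^2 * h
  = pi * 3.1^2 * 14
  = pi * 9.61 * 14
  = 422.67 m^3


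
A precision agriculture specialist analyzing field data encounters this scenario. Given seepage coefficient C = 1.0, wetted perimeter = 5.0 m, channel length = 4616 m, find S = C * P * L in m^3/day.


S = C * P * L
  = 1.0 * 5.0 * 4616
  = 23080 m^3/day


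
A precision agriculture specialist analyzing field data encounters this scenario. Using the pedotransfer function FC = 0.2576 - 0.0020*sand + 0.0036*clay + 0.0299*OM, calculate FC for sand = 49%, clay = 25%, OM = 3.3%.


FC = 0.2576 - 0.0020*49 + 0.0036*25 + 0.0299*3.3
   = 0.2576 - 0.0980 + 0.0900 + 0.0987
   = 0.3483


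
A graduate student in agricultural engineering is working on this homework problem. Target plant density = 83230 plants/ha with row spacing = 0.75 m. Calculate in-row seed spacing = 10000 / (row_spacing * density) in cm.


spacing = 10000 / (row_sp * density)
        = 10000 / (0.75 * 83230)
        = 10000 / 62422.50
        = 0.16020 m = 16.02 cm


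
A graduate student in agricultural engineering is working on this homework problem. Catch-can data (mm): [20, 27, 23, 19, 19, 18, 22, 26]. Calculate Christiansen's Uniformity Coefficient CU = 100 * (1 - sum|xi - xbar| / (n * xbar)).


xbar = 174 / 8 = 21.750
sum|xi - xbar| = 22
CU = 100 * (1 - 22 / (8 * 21.750))
   = 100 * (1 - 0.1264)
   = 87.36%


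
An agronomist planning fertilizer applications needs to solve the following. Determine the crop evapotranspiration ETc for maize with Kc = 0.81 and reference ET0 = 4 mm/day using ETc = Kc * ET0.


ETc = Kc * ET0
    = 0.81 * 4
    = 3.24 mm/day


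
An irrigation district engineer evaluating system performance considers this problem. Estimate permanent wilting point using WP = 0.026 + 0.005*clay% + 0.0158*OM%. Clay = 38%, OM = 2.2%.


WP = 0.026 + 0.005*38 + 0.0158*2.2
   = 0.026 + 0.1900 + 0.0348
   = 0.2508


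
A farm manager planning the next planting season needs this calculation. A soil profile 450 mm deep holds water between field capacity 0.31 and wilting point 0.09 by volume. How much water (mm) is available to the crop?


AW = (FC - WP) * D
   = (0.31 - 0.09) * 450
   = 0.22 * 450
   = 99 mm


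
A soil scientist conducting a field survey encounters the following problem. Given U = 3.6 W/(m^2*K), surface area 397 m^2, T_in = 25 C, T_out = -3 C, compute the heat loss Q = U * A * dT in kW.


dT = 25 - (-3) = 28 K
Q = U * A * dT
  = 3.6 * 397 * 28
  = 40017.60 W = 40.02 kW


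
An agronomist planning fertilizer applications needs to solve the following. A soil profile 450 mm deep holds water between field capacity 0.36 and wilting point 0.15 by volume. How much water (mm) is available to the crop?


AW = (FC - WP) * D
   = (0.36 - 0.15) * 450
   = 0.21 * 450
   = 94.50 mm


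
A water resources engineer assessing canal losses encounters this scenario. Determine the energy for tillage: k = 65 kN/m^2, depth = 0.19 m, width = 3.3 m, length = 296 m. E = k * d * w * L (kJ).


E = k * d * w * L
  = 65 * 0.19 * 3.3 * 296
  = 12063.48 kJ


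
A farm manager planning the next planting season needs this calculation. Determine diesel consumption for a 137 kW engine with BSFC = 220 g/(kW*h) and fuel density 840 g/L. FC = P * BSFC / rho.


FC = P * BSFC / rho_fuel
   = 137 * 220 / 840
   = 30140 / 840
   = 35.88 L/h


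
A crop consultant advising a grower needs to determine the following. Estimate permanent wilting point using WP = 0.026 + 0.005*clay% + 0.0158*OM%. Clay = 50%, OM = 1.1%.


WP = 0.026 + 0.005*50 + 0.0158*1.1
   = 0.026 + 0.2500 + 0.0174
   = 0.2934


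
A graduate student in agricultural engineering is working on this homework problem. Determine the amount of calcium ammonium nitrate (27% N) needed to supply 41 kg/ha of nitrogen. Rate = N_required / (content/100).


Rate = N_required / (N_content / 100)
     = 41 / (27 / 100)
     = 41 / 0.27
     = 151.85 kg/ha


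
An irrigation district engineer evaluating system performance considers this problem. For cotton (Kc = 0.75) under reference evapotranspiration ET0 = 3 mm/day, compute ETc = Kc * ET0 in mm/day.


ETc = Kc * ET0
    = 0.75 * 3
    = 2.25 mm/day


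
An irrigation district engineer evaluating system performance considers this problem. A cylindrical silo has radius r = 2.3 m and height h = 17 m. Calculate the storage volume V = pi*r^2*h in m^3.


V = pi * r^2 * h
  = pi * 2.3^2 * 17
  = pi * 5.29 * 17
  = 282.52 m^3


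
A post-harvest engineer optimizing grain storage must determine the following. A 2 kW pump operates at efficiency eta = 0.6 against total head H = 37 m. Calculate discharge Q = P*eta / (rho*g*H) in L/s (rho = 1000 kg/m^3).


Q = (P * 1000 * eta) / (rho * g * H)
  = (2 * 1000 * 0.6) / (1000 * 9.81 * 37)
  = 1200 / 362970
  = 0.00331 m^3/s = 3.31 L/s


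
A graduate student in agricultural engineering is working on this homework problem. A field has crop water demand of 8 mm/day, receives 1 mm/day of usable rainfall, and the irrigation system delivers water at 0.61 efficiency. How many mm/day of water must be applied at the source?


IWR = (ETc - Pe) / Ea
    = (8 - 1) / 0.61
    = 7 / 0.61
    = 11.48 mm/day


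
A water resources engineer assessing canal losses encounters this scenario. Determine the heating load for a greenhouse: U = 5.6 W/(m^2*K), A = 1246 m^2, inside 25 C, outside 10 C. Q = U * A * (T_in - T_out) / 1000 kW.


dT = 25 - (10) = 15 K
Q = U * A * dT
  = 5.6 * 1246 * 15
  = 104664 W = 104.66 kW


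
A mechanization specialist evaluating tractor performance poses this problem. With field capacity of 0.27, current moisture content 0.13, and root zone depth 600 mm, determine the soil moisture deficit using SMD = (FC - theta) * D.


SMD = (FC - theta) * D
    = (0.27 - 0.13) * 600
    = 0.140 * 600
    = 84 mm


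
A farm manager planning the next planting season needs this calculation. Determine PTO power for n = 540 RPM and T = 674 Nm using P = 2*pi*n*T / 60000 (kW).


P = 2*pi*n*T / 60000
  = 2*pi * 540 * 674 / 60000
  = 2286828.12 / 60000
  = 38.11 kW


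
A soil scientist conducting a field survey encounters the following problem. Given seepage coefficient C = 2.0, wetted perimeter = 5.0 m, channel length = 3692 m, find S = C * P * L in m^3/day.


S = C * P * L
  = 2.0 * 5.0 * 3692
  = 36920 m^3/day


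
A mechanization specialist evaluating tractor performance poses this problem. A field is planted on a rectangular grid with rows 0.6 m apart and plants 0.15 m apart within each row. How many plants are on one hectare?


D = 10000 / (row_sp * plant_sp)
  = 10000 / (0.6 * 0.15)
  = 10000 / 0.0900
  = 111111.11 plants/ha


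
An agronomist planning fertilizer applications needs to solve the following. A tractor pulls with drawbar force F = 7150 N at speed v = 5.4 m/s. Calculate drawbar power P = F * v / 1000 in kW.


P = F * v / 1000
  = 7150 * 5.4 / 1000
  = 38610 / 1000
  = 38.61 kW


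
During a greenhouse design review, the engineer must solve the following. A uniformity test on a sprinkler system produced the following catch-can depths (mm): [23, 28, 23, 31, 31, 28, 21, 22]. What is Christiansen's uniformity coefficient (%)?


xbar = 207 / 8 = 25.875
sum|xi - xbar| = 29
CU = 100 * (1 - 29 / (8 * 25.875))
   = 100 * (1 - 0.1401)
   = 85.99%


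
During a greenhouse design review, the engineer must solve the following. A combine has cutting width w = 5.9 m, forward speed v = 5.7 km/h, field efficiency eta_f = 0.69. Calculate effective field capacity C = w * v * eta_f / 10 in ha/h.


C = w * v * eta_f / 10
  = 5.9 * 5.7 * 0.69 / 10
  = 23.20 / 10
  = 2.32 ha/h


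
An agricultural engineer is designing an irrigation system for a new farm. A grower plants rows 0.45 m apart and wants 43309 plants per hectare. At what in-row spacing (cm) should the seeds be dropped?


spacing = 10000 / (row_sp * density)
        = 10000 / (0.45 * 43309)
        = 10000 / 19489.05
        = 0.51311 m = 51.31 cm
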